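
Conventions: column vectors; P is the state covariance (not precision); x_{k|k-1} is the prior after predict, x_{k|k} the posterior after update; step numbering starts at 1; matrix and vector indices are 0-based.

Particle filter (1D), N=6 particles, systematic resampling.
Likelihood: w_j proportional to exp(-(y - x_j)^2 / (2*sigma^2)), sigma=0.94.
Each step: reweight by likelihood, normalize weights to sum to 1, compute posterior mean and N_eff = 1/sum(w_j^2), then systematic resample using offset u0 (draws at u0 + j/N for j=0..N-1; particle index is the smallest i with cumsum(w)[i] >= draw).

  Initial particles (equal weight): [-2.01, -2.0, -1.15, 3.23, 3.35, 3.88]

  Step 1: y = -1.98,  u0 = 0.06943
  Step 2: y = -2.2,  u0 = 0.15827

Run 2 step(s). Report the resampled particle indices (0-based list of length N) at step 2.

step 1: w=[0.3734, 0.3735, 0.2530, 0.0000, 0.0000, 0.0000]  mean=-1.7887  Neff=2.9154  idx=[0, 0, 1, 1, 1, 2]
step 2: w=[0.1805, 0.1805, 0.1801, 0.1801, 0.1801, 0.0987]  mean=-1.9197  Neff=5.8070  idx=[0, 1, 2, 3, 4, 5]

resampled_idx = [0, 1, 2, 3, 4, 5]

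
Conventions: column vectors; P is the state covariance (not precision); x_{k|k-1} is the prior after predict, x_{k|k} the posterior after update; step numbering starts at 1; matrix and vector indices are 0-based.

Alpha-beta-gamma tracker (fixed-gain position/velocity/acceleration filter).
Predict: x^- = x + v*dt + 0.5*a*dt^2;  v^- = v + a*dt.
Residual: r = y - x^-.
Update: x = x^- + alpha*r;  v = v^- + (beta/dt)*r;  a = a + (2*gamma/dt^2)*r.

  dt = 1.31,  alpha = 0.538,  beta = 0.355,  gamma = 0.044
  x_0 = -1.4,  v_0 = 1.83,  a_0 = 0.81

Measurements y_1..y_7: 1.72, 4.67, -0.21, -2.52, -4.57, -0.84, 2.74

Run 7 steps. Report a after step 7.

step 1: x_pred=1.6923  r=0.0277  x^+=1.7072  v^+=2.8986  a^+=0.8114
step 2: x_pred=6.2006  r=-1.5306  x^+=5.3771  v^+=3.5468  a^+=0.7329
step 3: x_pred=10.6523  r=-10.8623  x^+=4.8084  v^+=1.5633  a^+=0.1759
step 4: x_pred=7.0073  r=-9.5273  x^+=1.8816  v^+=-0.7881  a^+=-0.3126
step 5: x_pred=0.5810  r=-5.1510  x^+=-2.1902  v^+=-2.5935  a^+=-0.5768
step 6: x_pred=-6.0826  r=5.2426  x^+=-3.2621  v^+=-1.9283  a^+=-0.3079
step 7: x_pred=-6.0524  r=8.7924  x^+=-1.3221  v^+=0.0509  a^+=0.1429

a_post = 0.1429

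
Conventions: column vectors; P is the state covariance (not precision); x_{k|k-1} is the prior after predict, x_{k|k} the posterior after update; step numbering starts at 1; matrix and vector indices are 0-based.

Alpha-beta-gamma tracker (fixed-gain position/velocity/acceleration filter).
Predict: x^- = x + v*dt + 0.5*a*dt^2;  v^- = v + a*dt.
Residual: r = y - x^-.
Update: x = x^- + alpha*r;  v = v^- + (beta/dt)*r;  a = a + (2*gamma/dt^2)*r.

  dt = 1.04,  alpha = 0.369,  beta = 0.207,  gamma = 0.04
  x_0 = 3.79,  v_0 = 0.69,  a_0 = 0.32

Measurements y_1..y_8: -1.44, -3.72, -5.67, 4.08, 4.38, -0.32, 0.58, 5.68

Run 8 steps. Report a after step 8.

a_post = 0.8629

step 1: x_pred=4.6807  r=-6.1207  x^+=2.4221  v^+=-0.1954  a^+=-0.1327
step 2: x_pred=2.1471  r=-5.8671  x^+=-0.0179  v^+=-1.5012  a^+=-0.5667
step 3: x_pred=-1.8856  r=-3.7844  x^+=-3.2820  v^+=-2.8438  a^+=-0.8466
step 4: x_pred=-6.6975  r=10.7775  x^+=-2.7206  v^+=-1.5791  a^+=-0.0494
step 5: x_pred=-4.3896  r=8.7696  x^+=-1.1536  v^+=0.1149  a^+=0.5992
step 6: x_pred=-0.7100  r=0.3900  x^+=-0.5661  v^+=0.8158  a^+=0.6281
step 7: x_pred=0.6219  r=-0.0419  x^+=0.6065  v^+=1.4606  a^+=0.6250
step 8: x_pred=2.4634  r=3.2166  x^+=3.6504  v^+=2.7508  a^+=0.8629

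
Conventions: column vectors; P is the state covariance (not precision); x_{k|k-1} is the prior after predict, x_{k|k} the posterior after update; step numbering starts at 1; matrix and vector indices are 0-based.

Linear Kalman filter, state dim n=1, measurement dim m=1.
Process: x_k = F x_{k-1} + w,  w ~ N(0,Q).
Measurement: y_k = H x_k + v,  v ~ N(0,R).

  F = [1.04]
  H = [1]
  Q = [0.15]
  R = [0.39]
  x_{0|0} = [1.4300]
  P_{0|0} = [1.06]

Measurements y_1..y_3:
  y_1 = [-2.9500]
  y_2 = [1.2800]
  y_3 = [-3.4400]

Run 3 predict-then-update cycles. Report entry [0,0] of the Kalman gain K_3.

step 1: x^-=[1.4872]  P^-=[1.2965]  S=[1.6865]  K=[0.7688]  nu=[-4.4372]  x^+=[-1.9239]  P^+=[0.2998]
step 2: x^-=[-2.0009]  P^-=[0.4743]  S=[0.8643]  K=[0.5488]  nu=[3.2809]  x^+=[-0.2005]  P^+=[0.2140]
step 3: x^-=[-0.2085]  P^-=[0.3815]  S=[0.7715]  K=[0.4945]  nu=[-3.2315]  x^+=[-1.8064]  P^+=[0.1928]

K[0,0] = 0.4945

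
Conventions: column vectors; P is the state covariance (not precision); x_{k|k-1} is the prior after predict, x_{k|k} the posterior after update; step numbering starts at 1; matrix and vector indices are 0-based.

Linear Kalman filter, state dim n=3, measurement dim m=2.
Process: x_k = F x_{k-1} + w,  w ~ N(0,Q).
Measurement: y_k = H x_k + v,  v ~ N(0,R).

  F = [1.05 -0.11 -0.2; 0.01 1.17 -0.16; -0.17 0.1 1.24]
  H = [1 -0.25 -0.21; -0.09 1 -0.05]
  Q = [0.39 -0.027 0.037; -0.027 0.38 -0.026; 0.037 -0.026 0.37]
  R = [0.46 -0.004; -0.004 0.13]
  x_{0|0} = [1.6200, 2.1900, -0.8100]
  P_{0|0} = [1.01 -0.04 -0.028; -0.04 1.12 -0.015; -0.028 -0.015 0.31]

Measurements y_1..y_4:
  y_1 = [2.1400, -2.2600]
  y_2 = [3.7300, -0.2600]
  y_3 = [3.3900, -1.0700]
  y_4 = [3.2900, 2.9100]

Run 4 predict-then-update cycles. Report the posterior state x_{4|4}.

x_post = [3.0490, 2.2894, -5.5580]

step 1: x^-=[1.6221, 2.7081, -1.0608]  P^-=[1.5498 -0.1917 -0.2725; -0.1917 1.9260 0.0271; -0.2725 0.0271 0.8965]  S=[2.3829 -0.8085; -0.8085 2.1001]  K=[0.7399 0.1336; 0.0331 0.9374; -0.2244 -0.0832]  nu=[0.9722, -4.8752]  x^+=[1.6900, -1.8297, -0.8736]  P^+=[0.3678 0.0511 0.0725; 0.0511 0.1281 0.0362; 0.0725 0.0362 0.7921]
step 2: x^-=[2.1505, -1.9841, -1.5535]  P^-=[0.7881 0.0283 -0.1290; 0.0283 0.5631 -0.1241; -0.1290 -0.1241 1.5766]  S=[1.3798 -0.1417; -0.1417 0.7096]  K=[0.5926 0.0674; 0.0198 0.8027; -0.3457 -0.3386]  nu=[0.7572, 1.8399]  x^+=[2.7232, -0.4922, -2.4383]  P^+=[0.3117 0.0413 0.1381; 0.0413 0.1099 0.0380; 0.1381 0.0380 1.3635]
step 3: x^-=[3.4011, -0.1585, -3.5357]  P^-=[0.7236 0.0248 -0.1742; 0.0248 0.5517 -0.2324; -0.1742 -0.2324 2.4263]  S=[1.3614 -0.1049; -0.1049 0.7108]  K=[0.5567 0.0377; 0.0137 0.7914; -0.5019 -0.5496]  nu=[-0.7932, -0.7822]  x^+=[2.9301, -0.7884, -2.7076]  P^+=[0.3050 0.0395 0.1868; 0.0395 0.1086 0.0437; 0.1868 0.0437 1.9265]
step 4: x^-=[3.7048, -0.4599, -3.9344]  P^-=[0.7190 0.0311 -0.2488; 0.0311 0.5619 -0.3338; -0.2488 -0.3338 3.2728]  S=[1.4124 -0.0694; -0.0694 0.7315]  K=[0.5417 0.0224; 0.0109 0.7882; -0.6386 -0.7100]  nu=[-1.3560, 3.5066]  x^+=[3.0490, 2.2894, -5.5580]  P^+=[0.3059 0.0395 0.2237; 0.0395 0.1085 0.0500; 0.2237 0.0500 2.3911]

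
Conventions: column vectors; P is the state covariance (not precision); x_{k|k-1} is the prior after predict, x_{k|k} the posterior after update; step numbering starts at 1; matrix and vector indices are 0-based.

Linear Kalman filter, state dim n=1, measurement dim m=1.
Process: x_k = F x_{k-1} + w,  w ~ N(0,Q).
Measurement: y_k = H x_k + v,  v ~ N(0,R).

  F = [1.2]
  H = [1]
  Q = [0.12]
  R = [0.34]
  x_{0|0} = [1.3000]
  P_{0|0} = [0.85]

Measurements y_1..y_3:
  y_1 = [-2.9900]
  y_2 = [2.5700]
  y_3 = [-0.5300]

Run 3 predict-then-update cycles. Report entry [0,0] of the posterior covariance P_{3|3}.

P_post[0,0] = 0.1867

step 1: x^-=[1.5600]  P^-=[1.3440]  S=[1.6840]  K=[0.7981]  nu=[-4.5500]  x^+=[-2.0714]  P^+=[0.2714]
step 2: x^-=[-2.4856]  P^-=[0.5107]  S=[0.8507]  K=[0.6004]  nu=[5.0556]  x^+=[0.5495]  P^+=[0.2041]
step 3: x^-=[0.6594]  P^-=[0.4139]  S=[0.7539]  K=[0.5490]  nu=[-1.1894]  x^+=[0.0064]  P^+=[0.1867]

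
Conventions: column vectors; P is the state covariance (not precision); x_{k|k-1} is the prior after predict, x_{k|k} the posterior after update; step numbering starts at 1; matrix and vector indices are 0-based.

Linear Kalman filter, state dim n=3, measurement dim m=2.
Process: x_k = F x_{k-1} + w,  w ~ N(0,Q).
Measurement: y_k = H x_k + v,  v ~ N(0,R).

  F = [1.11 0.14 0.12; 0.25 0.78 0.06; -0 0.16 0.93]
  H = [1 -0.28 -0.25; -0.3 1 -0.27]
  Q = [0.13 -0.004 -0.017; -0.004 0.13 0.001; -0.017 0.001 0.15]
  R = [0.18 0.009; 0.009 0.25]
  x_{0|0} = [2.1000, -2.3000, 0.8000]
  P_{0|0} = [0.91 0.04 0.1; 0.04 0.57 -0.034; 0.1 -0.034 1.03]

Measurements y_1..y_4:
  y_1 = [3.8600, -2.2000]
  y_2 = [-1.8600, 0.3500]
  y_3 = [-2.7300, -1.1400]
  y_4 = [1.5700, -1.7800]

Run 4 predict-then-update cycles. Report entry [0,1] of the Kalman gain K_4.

K[0,1] = 0.1007

step 1: x^-=[2.1050, -1.2210, 0.3760]  P^-=[1.3151 0.3604 0.2160; 0.3604 0.5528 0.1295; 0.2160 0.1295 1.0453]  S=[1.3121 -0.1438; -0.1438 0.7462]  K=[0.8894 0.0475; 0.1964 0.5869; -0.0962 -0.3101]  nu=[1.5071, -0.2460]  x^+=[3.4338, -1.0694, 0.3073]  P^+=[0.2876 0.1868 0.2989; 0.1868 0.2783 0.2732; 0.2989 0.2732 0.9700]
step 2: x^-=[3.6987, 0.0427, 0.1147]  P^-=[0.6506 0.3382 0.4800; 0.3382 0.4282 0.3676; 0.4800 0.3676 1.0774]  S=[0.5536 -0.0244; -0.0244 0.4916]  K=[0.7904 0.0666; 0.2494 0.4751; 0.1890 -0.1275]  nu=[-5.5181, 1.4478]  x^+=[-0.5662, -0.6454, -1.1129]  P^+=[0.3052 0.2231 0.3993; 0.2231 0.2886 0.3727; 0.3993 0.3727 1.0484]
step 3: x^-=[-0.8524, -0.7117, -1.1383]  P^-=[0.7150 0.3974 0.6140; 0.3974 0.4623 0.4712; 0.6140 0.4712 1.1751]  S=[0.5412 -0.0268; -0.0268 0.4689]  K=[0.8362 0.0842; 0.3010 0.4776; 0.3457 -0.0447]  nu=[-2.3614, -0.9913]  x^+=[-2.9106, -1.8960, -1.9104]  P^+=[0.3371 0.2537 0.4591; 0.2537 0.3140 0.4290; 0.4591 0.4290 1.1086]
step 4: x^-=[-3.7254, -2.3212, -2.0800]  P^-=[0.7830 0.4484 0.6968; 0.4484 0.4990 0.5343; 0.6968 0.5343 1.2446]  S=[0.5552 -0.0246; -0.0246 0.4655]  K=[0.8749 0.1007; 0.3372 0.4908; 0.4253 -0.0008]  nu=[4.1255, -1.1381]  x^+=[-0.2307, -1.4886, -0.3247]  P^+=[0.3577 0.2730 0.4914; 0.2730 0.3318 0.4600; 0.4914 0.4600 1.1442]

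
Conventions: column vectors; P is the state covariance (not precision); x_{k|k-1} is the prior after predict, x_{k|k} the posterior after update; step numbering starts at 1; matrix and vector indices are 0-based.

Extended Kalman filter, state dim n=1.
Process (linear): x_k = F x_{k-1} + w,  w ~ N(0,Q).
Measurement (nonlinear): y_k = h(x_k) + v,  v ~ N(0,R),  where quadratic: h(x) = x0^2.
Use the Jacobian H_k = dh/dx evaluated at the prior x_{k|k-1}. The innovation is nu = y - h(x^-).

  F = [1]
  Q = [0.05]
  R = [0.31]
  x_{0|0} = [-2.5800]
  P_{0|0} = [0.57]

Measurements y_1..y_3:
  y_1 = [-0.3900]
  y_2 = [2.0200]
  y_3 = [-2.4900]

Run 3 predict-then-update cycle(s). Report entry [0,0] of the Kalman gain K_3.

K[0,0] = -0.2395

step 1: x^-=[-2.5800]  P^-=[0.6200]  H_jac=[-5.1600]  S=[16.8179]  K=[-0.1902]  nu=[-7.0464]  x^+=[-1.2396]  P^+=[0.0114]
step 2: x^-=[-1.2396]  P^-=[0.0614]  H_jac=[-2.4792]  S=[0.6876]  K=[-0.2215]  nu=[0.4834]  x^+=[-1.3467]  P^+=[0.0277]
step 3: x^-=[-1.3467]  P^-=[0.0777]  H_jac=[-2.6933]  S=[0.8736]  K=[-0.2395]  nu=[-4.3035]  x^+=[-0.3158]  P^+=[0.0276]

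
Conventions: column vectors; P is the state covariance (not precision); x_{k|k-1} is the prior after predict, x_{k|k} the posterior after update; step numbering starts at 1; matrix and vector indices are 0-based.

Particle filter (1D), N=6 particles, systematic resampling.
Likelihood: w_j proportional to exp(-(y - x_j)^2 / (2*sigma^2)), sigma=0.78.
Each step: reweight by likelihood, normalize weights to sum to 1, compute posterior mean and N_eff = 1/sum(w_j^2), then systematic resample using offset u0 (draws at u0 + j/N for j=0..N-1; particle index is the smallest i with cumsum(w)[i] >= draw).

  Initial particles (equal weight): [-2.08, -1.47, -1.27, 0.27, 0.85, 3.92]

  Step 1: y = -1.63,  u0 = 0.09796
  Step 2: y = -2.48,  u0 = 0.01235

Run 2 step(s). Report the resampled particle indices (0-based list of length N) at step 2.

step 1: w=[0.3043, 0.3519, 0.3231, 0.0185, 0.0023, 0.0000]  mean=-1.5535  Neff=3.1141  idx=[0, 0, 1, 1, 2, 2]
step 2: w=[0.2724, 0.2724, 0.1343, 0.1343, 0.0933, 0.0933]  mean=-1.7650  Neff=4.9533  idx=[0, 0, 1, 1, 2, 4]

resampled_idx = [0, 0, 1, 1, 2, 4]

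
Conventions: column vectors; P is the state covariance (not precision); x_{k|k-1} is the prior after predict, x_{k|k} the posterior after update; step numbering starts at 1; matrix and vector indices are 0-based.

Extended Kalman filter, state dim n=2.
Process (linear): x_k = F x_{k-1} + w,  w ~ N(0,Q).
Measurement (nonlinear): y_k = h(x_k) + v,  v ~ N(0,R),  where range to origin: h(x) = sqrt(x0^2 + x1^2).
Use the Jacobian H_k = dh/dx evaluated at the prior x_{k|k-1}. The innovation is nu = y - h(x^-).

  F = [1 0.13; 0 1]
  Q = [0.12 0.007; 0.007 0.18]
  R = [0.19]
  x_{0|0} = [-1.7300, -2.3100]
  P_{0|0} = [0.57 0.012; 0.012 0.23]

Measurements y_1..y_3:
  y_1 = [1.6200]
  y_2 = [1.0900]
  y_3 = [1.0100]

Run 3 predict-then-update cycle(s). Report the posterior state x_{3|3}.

x_post = [-0.8689, -0.8720]

step 1: x^-=[-2.0303, -2.3100]  P^-=[0.6970 0.0489; 0.0489 0.4100]  H_jac=[-0.6602 -0.7511]  S=[0.7736]  K=[-0.6423; -0.4398]  nu=[-1.4554]  x^+=[-1.0955, -1.6699]  P^+=[0.3779 -0.1696; -0.1696 0.2604]
step 2: x^-=[-1.3126, -1.6699]  P^-=[0.4582 -0.1288; -0.1288 0.4404]  H_jac=[-0.6180 -0.7862]  S=[0.5120]  K=[-0.3552; -0.5207]  nu=[-1.0340]  x^+=[-0.9453, -1.1314]  P^+=[0.3936 -0.2235; -0.2235 0.3015]
step 3: x^-=[-1.0924, -1.1314]  P^-=[0.4605 -0.1773; -0.1773 0.4815]  H_jac=[-0.6946 -0.7194]  S=[0.4842]  K=[-0.3972; -0.4611]  nu=[-0.5627]  x^+=[-0.8689, -0.8720]  P^+=[0.3842 -0.2660; -0.2660 0.3786]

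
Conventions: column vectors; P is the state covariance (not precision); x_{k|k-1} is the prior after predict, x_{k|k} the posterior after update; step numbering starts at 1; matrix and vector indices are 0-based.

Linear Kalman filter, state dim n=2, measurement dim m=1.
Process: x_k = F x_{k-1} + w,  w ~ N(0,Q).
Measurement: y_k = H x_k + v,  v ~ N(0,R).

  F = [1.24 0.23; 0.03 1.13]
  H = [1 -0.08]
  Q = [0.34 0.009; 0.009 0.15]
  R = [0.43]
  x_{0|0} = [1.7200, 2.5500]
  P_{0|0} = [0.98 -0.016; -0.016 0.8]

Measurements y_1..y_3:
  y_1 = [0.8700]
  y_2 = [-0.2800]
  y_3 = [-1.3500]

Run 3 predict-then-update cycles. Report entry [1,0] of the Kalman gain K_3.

step 1: x^-=[2.7193, 2.9331]  P^-=[1.8800 0.2308; 0.2308 1.1713]  S=[2.2806]  K=[0.8163; 0.0601]  nu=[-1.6147]  x^+=[1.4013, 2.8360]  P^+=[0.3605 0.1189; 0.1189 1.1631]
step 2: x^-=[2.3899, 3.2467]  P^-=[1.0237 0.4921; 0.4921 1.6435]  S=[1.3854]  K=[0.7105; 0.2603]  nu=[-2.4102]  x^+=[0.6776, 2.6193]  P^+=[0.3244 0.2359; 0.2359 1.5496]
step 3: x^-=[1.4427, 2.9802]  P^-=[1.0553 0.7560; 0.7560 2.1450]  S=[1.3781]  K=[0.7219; 0.4241]  nu=[-2.5543]  x^+=[-0.4012, 1.8970]  P^+=[0.3371 0.3341; 0.3341 1.8972]

K[1,0] = 0.4241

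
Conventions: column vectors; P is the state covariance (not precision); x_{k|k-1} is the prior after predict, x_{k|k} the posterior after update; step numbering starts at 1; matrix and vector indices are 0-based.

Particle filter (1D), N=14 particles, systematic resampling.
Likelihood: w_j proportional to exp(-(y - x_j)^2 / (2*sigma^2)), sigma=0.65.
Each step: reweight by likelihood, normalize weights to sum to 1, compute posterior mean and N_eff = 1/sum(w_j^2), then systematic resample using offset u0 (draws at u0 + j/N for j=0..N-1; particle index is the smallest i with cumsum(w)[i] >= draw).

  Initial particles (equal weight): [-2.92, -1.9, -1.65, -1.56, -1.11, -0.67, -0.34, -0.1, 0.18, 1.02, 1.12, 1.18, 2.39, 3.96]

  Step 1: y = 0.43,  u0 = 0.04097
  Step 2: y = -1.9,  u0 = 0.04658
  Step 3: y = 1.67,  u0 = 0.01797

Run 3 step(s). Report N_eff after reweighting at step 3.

step 1: w=[0.0000, 0.0004, 0.0014, 0.0022, 0.0143, 0.0567, 0.1177, 0.1702, 0.2204, 0.1572, 0.1351, 0.1220, 0.0025, 0.0000]  mean=0.3838  Neff=6.5512  idx=[5, 6, 6, 7, 7, 8, 8, 8, 9, 9, 10, 10, 11, 11]
step 2: w=[0.4902, 0.1649, 0.1649, 0.0635, 0.0635, 0.0176, 0.0176, 0.0176, 0.0001, 0.0001, 0.0001, 0.0001, 0.0000, 0.0000]  mean=-0.4433  Neff=3.2935  idx=[0, 0, 0, 0, 0, 0, 0, 1, 1, 2, 2, 3, 4, 6]
step 3: w=[0.0093, 0.0093, 0.0093, 0.0093, 0.0093, 0.0093, 0.0093, 0.0506, 0.0506, 0.0506, 0.0506, 0.1481, 0.1481, 0.4363]  mean=-0.0634  Neff=4.0791  idx=[1, 7, 8, 10, 11, 11, 12, 12, 13, 13, 13, 13, 13, 13]

N_eff = 4.0791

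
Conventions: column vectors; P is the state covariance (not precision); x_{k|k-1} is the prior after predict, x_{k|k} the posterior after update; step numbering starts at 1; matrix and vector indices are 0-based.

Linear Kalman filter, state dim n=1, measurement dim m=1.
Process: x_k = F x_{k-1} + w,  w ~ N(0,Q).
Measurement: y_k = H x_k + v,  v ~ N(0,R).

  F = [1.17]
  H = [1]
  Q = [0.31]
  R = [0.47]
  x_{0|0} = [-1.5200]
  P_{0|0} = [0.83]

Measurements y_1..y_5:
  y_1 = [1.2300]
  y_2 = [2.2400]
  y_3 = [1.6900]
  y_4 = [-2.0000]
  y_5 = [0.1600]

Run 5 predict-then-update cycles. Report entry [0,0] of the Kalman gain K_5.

K[0,0] = 0.5964

step 1: x^-=[-1.7784]  P^-=[1.4462]  S=[1.9162]  K=[0.7547]  nu=[3.0084]  x^+=[0.4921]  P^+=[0.3547]
step 2: x^-=[0.5758]  P^-=[0.7956]  S=[1.2656]  K=[0.6286]  nu=[1.6642]  x^+=[1.6219]  P^+=[0.2955]
step 3: x^-=[1.8977]  P^-=[0.7144]  S=[1.1844]  K=[0.6032]  nu=[-0.2077]  x^+=[1.7724]  P^+=[0.2835]
step 4: x^-=[2.0737]  P^-=[0.6981]  S=[1.1681]  K=[0.5976]  nu=[-4.0737]  x^+=[-0.3609]  P^+=[0.2809]
step 5: x^-=[-0.4222]  P^-=[0.6945]  S=[1.1645]  K=[0.5964]  nu=[0.5822]  x^+=[-0.0750]  P^+=[0.2803]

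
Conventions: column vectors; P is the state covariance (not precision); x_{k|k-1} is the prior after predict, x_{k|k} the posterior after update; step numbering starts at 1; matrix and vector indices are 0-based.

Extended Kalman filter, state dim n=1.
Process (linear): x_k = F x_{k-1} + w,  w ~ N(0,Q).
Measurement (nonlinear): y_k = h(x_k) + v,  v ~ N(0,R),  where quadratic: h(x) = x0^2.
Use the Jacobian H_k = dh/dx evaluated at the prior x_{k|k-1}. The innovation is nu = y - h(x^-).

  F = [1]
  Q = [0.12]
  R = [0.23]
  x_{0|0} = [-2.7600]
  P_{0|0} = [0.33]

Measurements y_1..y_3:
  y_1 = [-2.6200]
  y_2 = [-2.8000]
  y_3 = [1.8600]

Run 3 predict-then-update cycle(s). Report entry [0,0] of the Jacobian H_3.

H_jac[0,0] = 0.7203

step 1: x^-=[-2.7600]  P^-=[0.4500]  H_jac=[-5.5200]  S=[13.9417]  K=[-0.1782]  nu=[-10.2376]  x^+=[-0.9360]  P^+=[0.0074]
step 2: x^-=[-0.9360]  P^-=[0.1274]  H_jac=[-1.8719]  S=[0.6765]  K=[-0.3526]  nu=[-3.6760]  x^+=[0.3602]  P^+=[0.0433]
step 3: x^-=[0.3602]  P^-=[0.1633]  H_jac=[0.7203]  S=[0.3147]  K=[0.3738]  nu=[1.7303]  x^+=[1.0069]  P^+=[0.1193]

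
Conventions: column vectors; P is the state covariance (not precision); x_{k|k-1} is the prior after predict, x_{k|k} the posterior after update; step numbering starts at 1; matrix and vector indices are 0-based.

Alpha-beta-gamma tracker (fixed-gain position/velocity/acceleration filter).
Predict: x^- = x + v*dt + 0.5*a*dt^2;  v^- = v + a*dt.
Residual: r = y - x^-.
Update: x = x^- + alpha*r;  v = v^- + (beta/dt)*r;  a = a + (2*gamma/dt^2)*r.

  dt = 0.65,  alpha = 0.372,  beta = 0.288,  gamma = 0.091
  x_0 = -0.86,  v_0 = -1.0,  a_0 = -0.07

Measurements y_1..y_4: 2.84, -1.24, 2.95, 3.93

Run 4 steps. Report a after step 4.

a_post = 1.7437

step 1: x_pred=-1.5248  r=4.3648  x^+=0.0989  v^+=0.8884  a^+=1.8102
step 2: x_pred=1.0588  r=-2.2988  x^+=0.2036  v^+=1.0465  a^+=0.8200
step 3: x_pred=1.0571  r=1.8929  x^+=1.7613  v^+=2.4182  a^+=1.6354
step 4: x_pred=3.6786  r=0.2514  x^+=3.7721  v^+=3.5926  a^+=1.7437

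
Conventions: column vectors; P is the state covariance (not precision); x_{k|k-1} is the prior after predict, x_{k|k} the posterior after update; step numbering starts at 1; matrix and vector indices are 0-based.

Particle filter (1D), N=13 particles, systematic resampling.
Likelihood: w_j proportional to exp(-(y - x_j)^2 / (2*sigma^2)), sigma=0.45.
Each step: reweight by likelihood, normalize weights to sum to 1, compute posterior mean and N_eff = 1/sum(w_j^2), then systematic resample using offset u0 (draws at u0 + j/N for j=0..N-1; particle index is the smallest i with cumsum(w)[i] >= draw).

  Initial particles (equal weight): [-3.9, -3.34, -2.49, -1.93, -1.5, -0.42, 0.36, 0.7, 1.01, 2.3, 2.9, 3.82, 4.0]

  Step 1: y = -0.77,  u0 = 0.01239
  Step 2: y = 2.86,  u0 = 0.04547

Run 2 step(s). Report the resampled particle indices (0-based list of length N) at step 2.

step 1: w=[0.0000, 0.0000, 0.0006, 0.0330, 0.2457, 0.6768, 0.0391, 0.0044, 0.0004, 0.0000, 0.0000, 0.0000, 0.0000]  mean=-0.7005  Neff=1.9193  idx=[3, 4, 4, 4, 5, 5, 5, 5, 5, 5, 5, 5, 5]
step 2: w=[0.0000, 0.0000, 0.0000, 0.0000, 0.1111, 0.1111, 0.1111, 0.1111, 0.1111, 0.1111, 0.1111, 0.1111, 0.1111]  mean=-0.4200  Neff=9.0000  idx=[4, 5, 5, 6, 7, 7, 8, 9, 9, 10, 11, 12, 12]

resampled_idx = [4, 5, 5, 6, 7, 7, 8, 9, 9, 10, 11, 12, 12]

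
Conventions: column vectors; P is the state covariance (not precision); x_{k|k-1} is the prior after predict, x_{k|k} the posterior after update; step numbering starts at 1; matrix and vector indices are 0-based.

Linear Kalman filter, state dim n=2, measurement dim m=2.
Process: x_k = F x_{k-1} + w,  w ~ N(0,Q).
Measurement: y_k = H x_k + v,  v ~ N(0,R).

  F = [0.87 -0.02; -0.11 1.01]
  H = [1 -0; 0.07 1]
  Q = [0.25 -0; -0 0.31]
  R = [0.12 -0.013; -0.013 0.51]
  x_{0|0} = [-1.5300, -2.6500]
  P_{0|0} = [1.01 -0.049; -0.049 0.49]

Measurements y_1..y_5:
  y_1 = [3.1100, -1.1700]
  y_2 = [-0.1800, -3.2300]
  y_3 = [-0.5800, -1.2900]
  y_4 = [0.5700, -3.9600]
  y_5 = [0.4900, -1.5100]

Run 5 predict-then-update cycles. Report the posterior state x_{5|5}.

step 1: x^-=[-1.2781, -2.5082]  P^-=[1.0164 -0.1497; -0.1497 0.8330]  S=[1.1364 -0.0916; -0.0916 1.3270]  K=[0.8946 0.0025; -0.0823 0.6141]  nu=[4.3881, 1.4277]  x^+=[2.6511, -1.9924]  P^+=[0.1073 -0.0179; -0.0179 0.3155]
step 2: x^-=[2.3463, -2.3039]  P^-=[0.3320 -0.0324; -0.0324 0.6371]  S=[0.4520 -0.0221; -0.0221 1.1442]  K=[0.7348 0.0062; -0.0445 0.5540]  nu=[-2.5263, -1.0903]  x^+=[0.4832, -2.7955]  P^+=[0.0881 -0.0125; -0.0125 0.2840]
step 3: x^-=[0.4763, -2.8766]  P^-=[0.3172 -0.0252; -0.0252 0.6035]  S=[0.4372 -0.0160; -0.0160 1.1116]  K=[0.7258 0.0077; -0.0379 0.5408]  nu=[-1.0563, 1.5533]  x^+=[-0.2784, -1.9966]  P^+=[0.0870 -0.0116; -0.0116 0.2771]
step 4: x^-=[-0.2022, -1.9859]  P^-=[0.3164 -0.0241; -0.0241 0.5963]  S=[0.4364 -0.0150; -0.0150 1.1045]  K=[0.7253 0.0080; -0.0368 0.5379]  nu=[0.7722, -1.9599]  x^+=[0.3421, -3.0685]  P^+=[0.0869 -0.0114; -0.0114 0.2756]
step 5: x^-=[0.3590, -3.1369]  P^-=[0.3163 -0.0239; -0.0239 0.5947]  S=[0.4363 -0.0148; -0.0148 1.1029]  K=[0.7252 0.0081; -0.0366 0.5372]  nu=[0.1310, 1.6017]  x^+=[0.4670, -2.2812]  P^+=[0.0869 -0.0114; -0.0114 0.2753]

x_post = [0.4670, -2.2812]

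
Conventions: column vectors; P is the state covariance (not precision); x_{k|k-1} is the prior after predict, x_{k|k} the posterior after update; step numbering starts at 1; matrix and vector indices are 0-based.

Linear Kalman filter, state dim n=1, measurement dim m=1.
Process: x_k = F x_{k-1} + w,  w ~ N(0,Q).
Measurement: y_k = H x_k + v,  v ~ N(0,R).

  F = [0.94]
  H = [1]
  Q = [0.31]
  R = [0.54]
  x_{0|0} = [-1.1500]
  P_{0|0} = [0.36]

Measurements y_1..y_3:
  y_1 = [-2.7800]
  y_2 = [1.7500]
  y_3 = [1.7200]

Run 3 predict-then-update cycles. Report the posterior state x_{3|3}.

step 1: x^-=[-1.0810]  P^-=[0.6281]  S=[1.1681]  K=[0.5377]  nu=[-1.6990]  x^+=[-1.9946]  P^+=[0.2904]
step 2: x^-=[-1.8749]  P^-=[0.5666]  S=[1.1066]  K=[0.5120]  nu=[3.6249]  x^+=[-0.0189]  P^+=[0.2765]
step 3: x^-=[-0.0178]  P^-=[0.5543]  S=[1.0943]  K=[0.5065]  nu=[1.7378]  x^+=[0.8625]  P^+=[0.2735]

x_post = [0.8625]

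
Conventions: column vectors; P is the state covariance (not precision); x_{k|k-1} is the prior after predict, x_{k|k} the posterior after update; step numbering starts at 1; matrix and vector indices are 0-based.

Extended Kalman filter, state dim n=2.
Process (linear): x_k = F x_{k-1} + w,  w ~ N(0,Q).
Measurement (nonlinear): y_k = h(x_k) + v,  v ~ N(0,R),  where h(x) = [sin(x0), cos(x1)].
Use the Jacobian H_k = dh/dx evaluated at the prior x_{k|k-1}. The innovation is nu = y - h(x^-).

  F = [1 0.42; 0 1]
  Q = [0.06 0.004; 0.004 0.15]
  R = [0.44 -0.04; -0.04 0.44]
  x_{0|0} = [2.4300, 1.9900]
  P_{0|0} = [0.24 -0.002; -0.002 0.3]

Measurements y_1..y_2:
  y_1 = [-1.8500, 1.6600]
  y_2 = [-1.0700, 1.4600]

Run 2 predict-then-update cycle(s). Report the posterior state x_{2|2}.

x_post = [4.1654, 0.6922]

step 1: x^-=[3.2658, 1.9900]  P^-=[0.3512 0.1280; 0.1280 0.4500]  H_jac=[-0.9923 0.0000; 0.0000 -0.9134]  S=[0.7858 0.0760; 0.0760 0.8154]  K=[-0.4336 -0.1030; -0.1139 -0.4934]  nu=[-1.7261, 2.0670]  x^+=[3.8013, 1.1666]  P^+=[0.1881 0.0306; 0.0306 0.2327]
step 2: x^-=[4.2913, 1.1666]  P^-=[0.3149 0.1323; 0.1323 0.3827]  H_jac=[-0.4087 0.0000; 0.0000 -0.9194]  S=[0.4926 0.0097; 0.0097 0.7635]  K=[-0.2582 -0.1561; -0.1007 -0.4596]  nu=[-0.1573, 1.0667]  x^+=[4.1654, 0.6922]  P^+=[0.2626 0.0635; 0.0635 0.2155]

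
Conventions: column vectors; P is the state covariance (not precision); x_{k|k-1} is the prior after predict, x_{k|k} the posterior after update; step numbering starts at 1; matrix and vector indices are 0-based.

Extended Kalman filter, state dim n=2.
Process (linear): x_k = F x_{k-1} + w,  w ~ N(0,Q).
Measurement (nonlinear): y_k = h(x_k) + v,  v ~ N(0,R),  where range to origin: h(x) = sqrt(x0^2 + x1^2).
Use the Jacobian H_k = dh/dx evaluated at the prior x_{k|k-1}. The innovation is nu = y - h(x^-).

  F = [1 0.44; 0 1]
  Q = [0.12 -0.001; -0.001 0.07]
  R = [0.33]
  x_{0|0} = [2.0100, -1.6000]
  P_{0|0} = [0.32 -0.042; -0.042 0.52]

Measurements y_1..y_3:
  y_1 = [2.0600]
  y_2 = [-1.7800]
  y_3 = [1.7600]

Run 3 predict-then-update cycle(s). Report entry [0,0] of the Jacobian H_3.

step 1: x^-=[1.3060, -1.6000]  P^-=[0.5037 0.1858; 0.1858 0.5900]  H_jac=[0.6323 -0.7747]  S=[0.7035]  K=[0.2482; -0.4827]  nu=[-0.0053]  x^+=[1.3047, -1.5974]  P^+=[0.4604 0.2701; 0.2701 0.4261]
step 2: x^-=[0.6018, -1.5974]  P^-=[0.9005 0.4565; 0.4565 0.4961]  H_jac=[0.3525 -0.9358]  S=[0.5751]  K=[-0.1908; -0.5273]  nu=[-3.4870]  x^+=[1.2673, 0.2414]  P^+=[0.8796 0.3987; 0.3987 0.3362]
step 3: x^-=[1.3735, 0.2414]  P^-=[1.4155 0.5456; 0.5456 0.4062]  H_jac=[0.9849 0.1731]  S=[1.9013]  K=[0.7829; 0.3196]  nu=[0.3655]  x^+=[1.6596, 0.3582]  P^+=[0.2501 0.0698; 0.0698 0.2119]

H_jac[0,0] = 0.9849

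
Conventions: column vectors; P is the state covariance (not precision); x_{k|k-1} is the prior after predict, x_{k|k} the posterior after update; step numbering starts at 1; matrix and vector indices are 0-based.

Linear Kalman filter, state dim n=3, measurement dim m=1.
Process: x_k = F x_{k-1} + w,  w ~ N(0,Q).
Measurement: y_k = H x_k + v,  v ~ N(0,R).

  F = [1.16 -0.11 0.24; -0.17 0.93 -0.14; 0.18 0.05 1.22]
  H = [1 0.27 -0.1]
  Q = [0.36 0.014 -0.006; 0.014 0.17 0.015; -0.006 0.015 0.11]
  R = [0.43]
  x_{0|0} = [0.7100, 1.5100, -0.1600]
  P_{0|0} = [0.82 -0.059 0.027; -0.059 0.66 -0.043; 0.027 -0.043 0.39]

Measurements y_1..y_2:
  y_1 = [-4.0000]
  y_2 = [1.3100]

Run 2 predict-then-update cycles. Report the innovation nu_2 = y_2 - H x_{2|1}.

step 1: x^-=[0.6191, 1.3060, 0.0081]  P^-=[1.5262 -0.3088 0.3182; -0.3088 0.8033 -0.1102; 0.3182 -0.1102 0.7242]  S=[1.7976]  K=[0.7850; -0.0450; 0.1202]  nu=[-4.9709]  x^+=[-3.2828, 1.5298, -0.5892]  P^+=[0.4186 -0.2453 0.1486; -0.2453 0.7997 -0.1004; 0.1486 -0.1004 0.6983]
step 2: x^-=[-4.1178, 2.0632, -1.2332]  P^-=[1.1239 -0.4972 0.5011; -0.4972 0.9982 -0.2667; 0.5011 -0.2667 1.2135]  S=[1.2844]  K=[0.7314; -0.1565; 0.2396]  nu=[4.7474]  x^+=[-0.6453, 1.3202, -0.0958]  P^+=[0.4367 -0.3502 0.2760; -0.3502 0.9668 -0.2185; 0.2760 -0.2185 1.1398]

innov = [4.7474]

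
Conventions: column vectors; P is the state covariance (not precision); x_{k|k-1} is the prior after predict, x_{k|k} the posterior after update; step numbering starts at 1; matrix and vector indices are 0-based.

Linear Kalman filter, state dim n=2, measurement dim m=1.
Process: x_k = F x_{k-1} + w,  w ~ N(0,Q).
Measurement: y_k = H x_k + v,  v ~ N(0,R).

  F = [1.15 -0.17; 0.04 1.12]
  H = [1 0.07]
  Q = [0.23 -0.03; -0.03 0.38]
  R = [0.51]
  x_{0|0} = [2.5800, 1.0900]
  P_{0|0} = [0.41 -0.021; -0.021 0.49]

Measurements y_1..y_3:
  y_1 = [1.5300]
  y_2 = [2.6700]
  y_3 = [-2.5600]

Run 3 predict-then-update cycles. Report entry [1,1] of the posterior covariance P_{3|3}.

P_post[1,1] = 2.2016

step 1: x^-=[2.7817, 1.3240]  P^-=[0.7946 -0.1313; -0.1313 0.9934]  S=[1.2911]  K=[0.6083; -0.0479]  nu=[-1.3444]  x^+=[1.9639, 1.3884]  P^+=[0.3168 -0.0937; -0.0937 0.9905]
step 2: x^-=[2.0224, 1.6335]  P^-=[0.7143 -0.3241; -0.3241 1.6146]  S=[1.1868]  K=[0.5827; -0.1779]  nu=[0.5332]  x^+=[2.3332, 1.5387]  P^+=[0.3113 -0.2011; -0.2011 1.5770]
step 3: x^-=[2.4216, 1.8166]  P^-=[0.7659 -0.5736; -0.5736 2.3407]  S=[1.2070]  K=[0.6012; -0.3395]  nu=[-5.1087]  x^+=[-0.6500, 3.5509]  P^+=[0.3295 -0.3272; -0.3272 2.2016]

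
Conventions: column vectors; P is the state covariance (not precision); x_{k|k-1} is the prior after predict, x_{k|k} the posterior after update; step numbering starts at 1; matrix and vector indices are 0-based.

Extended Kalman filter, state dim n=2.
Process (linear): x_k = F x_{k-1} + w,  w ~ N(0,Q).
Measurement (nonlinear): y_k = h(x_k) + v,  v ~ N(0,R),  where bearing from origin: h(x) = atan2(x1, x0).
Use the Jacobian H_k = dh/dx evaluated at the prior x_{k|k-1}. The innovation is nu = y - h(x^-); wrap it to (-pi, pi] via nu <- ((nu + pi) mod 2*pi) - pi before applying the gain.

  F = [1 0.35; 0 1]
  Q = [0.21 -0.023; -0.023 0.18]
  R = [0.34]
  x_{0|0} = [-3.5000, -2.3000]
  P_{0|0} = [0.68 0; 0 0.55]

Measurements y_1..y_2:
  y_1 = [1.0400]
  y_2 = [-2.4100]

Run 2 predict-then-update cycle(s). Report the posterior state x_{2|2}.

step 1: x^-=[-4.3050, -2.3000]  P^-=[0.9574 0.1695; 0.1695 0.7300]  H_jac=[0.0965 -0.1807]  S=[0.3668]  K=[0.1685; -0.3150]  nu=[-2.5923]  x^+=[-4.7417, -1.4835]  P^+=[0.9470 0.1890; 0.1890 0.6936]
step 2: x^-=[-5.2609, -1.4835]  P^-=[1.3742 0.4087; 0.4087 0.8736]  H_jac=[0.0497 -0.1761]  S=[0.3633]  K=[-0.0103; -0.3675]  nu=[0.4567]  x^+=[-5.2656, -1.6513]  P^+=[1.3742 0.4074; 0.4074 0.8245]

x_post = [-5.2656, -1.6513]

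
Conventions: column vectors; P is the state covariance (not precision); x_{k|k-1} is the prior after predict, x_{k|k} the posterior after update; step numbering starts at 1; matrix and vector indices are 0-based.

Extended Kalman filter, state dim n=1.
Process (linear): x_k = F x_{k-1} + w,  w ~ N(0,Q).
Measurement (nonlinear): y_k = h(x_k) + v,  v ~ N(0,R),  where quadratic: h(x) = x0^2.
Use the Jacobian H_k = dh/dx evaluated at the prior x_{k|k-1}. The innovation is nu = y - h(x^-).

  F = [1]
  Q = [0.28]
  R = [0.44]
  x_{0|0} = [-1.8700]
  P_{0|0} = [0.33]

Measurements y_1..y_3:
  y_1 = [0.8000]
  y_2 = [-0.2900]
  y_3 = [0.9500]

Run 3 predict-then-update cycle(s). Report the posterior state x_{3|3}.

step 1: x^-=[-1.8700]  P^-=[0.6100]  H_jac=[-3.7400]  S=[8.9724]  K=[-0.2543]  nu=[-2.6969]  x^+=[-1.1843]  P^+=[0.0299]
step 2: x^-=[-1.1843]  P^-=[0.3099]  H_jac=[-2.3685]  S=[2.1786]  K=[-0.3369]  nu=[-1.6925]  x^+=[-0.6140]  P^+=[0.0626]
step 3: x^-=[-0.6140]  P^-=[0.3426]  H_jac=[-1.2280]  S=[0.9566]  K=[-0.4398]  nu=[0.5730]  x^+=[-0.8660]  P^+=[0.1576]

x_post = [-0.8660]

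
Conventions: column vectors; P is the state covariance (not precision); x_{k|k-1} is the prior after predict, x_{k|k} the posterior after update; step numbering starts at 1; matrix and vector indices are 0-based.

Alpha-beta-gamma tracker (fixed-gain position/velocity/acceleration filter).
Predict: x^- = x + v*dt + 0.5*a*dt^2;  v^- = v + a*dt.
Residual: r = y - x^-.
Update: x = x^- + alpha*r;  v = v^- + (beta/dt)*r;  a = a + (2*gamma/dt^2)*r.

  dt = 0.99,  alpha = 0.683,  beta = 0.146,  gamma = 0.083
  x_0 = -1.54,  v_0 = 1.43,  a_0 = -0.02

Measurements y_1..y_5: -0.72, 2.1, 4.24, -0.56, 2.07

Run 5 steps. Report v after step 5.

step 1: x_pred=-0.1341  r=-0.5859  x^+=-0.5343  v^+=1.3238  a^+=-0.1192
step 2: x_pred=0.7179  r=1.3821  x^+=1.6619  v^+=1.4096  a^+=0.1149
step 3: x_pred=3.1136  r=1.1264  x^+=3.8829  v^+=1.6894  a^+=0.3056
step 4: x_pred=5.7052  r=-6.2652  x^+=1.4261  v^+=1.0680  a^+=-0.7555
step 5: x_pred=2.1132  r=-0.0432  x^+=2.0837  v^+=0.3137  a^+=-0.7628

v_post = 0.3137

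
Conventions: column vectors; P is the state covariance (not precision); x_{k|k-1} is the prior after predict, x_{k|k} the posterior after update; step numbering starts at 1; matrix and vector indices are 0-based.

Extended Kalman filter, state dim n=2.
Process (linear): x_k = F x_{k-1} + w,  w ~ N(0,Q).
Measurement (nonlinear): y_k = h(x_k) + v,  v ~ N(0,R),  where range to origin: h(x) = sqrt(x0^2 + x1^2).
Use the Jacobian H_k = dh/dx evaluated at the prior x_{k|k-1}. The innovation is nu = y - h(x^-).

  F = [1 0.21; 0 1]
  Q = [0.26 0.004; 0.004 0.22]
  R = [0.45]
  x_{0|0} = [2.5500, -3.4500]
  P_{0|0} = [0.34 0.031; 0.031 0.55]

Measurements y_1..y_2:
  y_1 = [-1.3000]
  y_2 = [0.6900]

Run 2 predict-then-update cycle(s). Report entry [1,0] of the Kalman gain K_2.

K[1,0] = 0.0066

step 1: x^-=[1.8255, -3.4500]  P^-=[0.6373 0.1505; 0.1505 0.7700]  H_jac=[0.4677 -0.8839]  S=[1.0665]  K=[0.1547; -0.5721]  nu=[-5.2032]  x^+=[1.0204, -0.4730]  P^+=[0.6117 0.2449; 0.2449 0.4209]
step 2: x^-=[0.9211, -0.4730]  P^-=[0.9932 0.3373; 0.3373 0.6409]  H_jac=[0.8895 -0.4569]  S=[1.0955]  K=[0.6658; 0.0066]  nu=[-0.3454]  x^+=[0.6911, -0.4753]  P^+=[0.5076 0.3325; 0.3325 0.6408]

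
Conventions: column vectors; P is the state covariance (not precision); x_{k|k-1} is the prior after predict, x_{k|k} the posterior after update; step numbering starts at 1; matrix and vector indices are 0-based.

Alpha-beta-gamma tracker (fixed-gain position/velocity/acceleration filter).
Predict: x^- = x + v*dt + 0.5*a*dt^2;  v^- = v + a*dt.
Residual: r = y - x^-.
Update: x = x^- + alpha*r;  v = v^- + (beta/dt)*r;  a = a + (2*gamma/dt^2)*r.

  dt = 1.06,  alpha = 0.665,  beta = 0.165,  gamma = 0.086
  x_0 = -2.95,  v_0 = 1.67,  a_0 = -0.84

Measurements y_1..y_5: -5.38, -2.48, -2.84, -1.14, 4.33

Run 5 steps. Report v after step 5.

v_post = -0.4991

step 1: x_pred=-1.6517  r=-3.7283  x^+=-4.1310  v^+=0.1993  a^+=-1.4107
step 2: x_pred=-4.7124  r=2.2324  x^+=-3.2278  v^+=-0.9486  a^+=-1.0690
step 3: x_pred=-4.8339  r=1.9939  x^+=-3.5080  v^+=-1.7714  a^+=-0.7638
step 4: x_pred=-5.8147  r=4.6747  x^+=-2.7060  v^+=-1.8533  a^+=-0.0482
step 5: x_pred=-4.6976  r=9.0276  x^+=1.3058  v^+=-0.4991  a^+=1.3338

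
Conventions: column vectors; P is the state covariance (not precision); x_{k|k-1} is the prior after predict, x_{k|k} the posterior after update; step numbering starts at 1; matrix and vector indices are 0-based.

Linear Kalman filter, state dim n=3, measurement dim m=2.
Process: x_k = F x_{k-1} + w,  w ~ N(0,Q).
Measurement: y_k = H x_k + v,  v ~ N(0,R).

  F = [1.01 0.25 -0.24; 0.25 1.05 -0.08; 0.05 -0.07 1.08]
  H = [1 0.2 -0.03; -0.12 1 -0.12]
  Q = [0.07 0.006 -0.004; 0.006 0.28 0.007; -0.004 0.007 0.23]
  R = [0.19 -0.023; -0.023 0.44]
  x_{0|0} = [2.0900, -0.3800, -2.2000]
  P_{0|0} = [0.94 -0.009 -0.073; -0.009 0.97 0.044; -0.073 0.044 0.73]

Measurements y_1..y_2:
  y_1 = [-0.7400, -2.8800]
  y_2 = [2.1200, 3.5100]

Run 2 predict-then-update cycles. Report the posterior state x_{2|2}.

step 1: x^-=[2.5439, 0.2995, -2.2449]  P^-=[1.1571 0.5002 -0.2283; 0.5002 1.4037 -0.0852; -0.2283 -0.0852 1.0741]  S=[1.6190 0.6421; 0.6421 1.7696]  K=[0.8102 -0.0743; 0.2108 0.6886; -0.1514 -0.0506]  nu=[-3.4111, -3.1436]  x^+=[0.0138, -2.5842, -1.5695]  P^+=[0.1619 -0.0340 -0.0173; -0.0340 0.3063 0.1019; -0.0173 0.1019 1.0226]
step 2: x^-=[-0.2554, -2.5844, -1.5135]  P^-=[0.2922 0.0835 -0.2537; 0.0835 0.6001 0.0085; -0.2537 0.0085 1.4077]  S=[0.5560 0.1776; 0.1776 1.0352]  K=[0.5765 -0.0227; 0.1945 0.5357; -0.5175 -0.0368]  nu=[2.8469, 5.8822]  x^+=[1.2523, 1.1200, -3.2033]  P^+=[0.1115 -0.0203 -0.0870; -0.0203 0.2450 0.1353; -0.0870 0.1353 1.2506]

x_post = [1.2523, 1.1200, -3.2033]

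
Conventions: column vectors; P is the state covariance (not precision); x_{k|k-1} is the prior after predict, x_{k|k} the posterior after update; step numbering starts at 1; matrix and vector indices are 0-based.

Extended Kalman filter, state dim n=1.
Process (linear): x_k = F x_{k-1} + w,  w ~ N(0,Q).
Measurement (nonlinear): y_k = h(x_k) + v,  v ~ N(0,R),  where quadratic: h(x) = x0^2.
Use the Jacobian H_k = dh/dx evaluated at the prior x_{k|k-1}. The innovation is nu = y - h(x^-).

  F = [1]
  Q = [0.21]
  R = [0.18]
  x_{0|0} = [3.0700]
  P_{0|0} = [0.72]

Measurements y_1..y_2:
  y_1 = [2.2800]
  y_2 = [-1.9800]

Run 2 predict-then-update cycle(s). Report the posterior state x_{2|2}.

step 1: x^-=[3.0700]  P^-=[0.9300]  H_jac=[6.1400]  S=[35.2406]  K=[0.1620]  nu=[-7.1449]  x^+=[1.9123]  P^+=[0.0048]
step 2: x^-=[1.9123]  P^-=[0.2148]  H_jac=[3.8246]  S=[3.3212]  K=[0.2473]  nu=[-5.6368]  x^+=[0.5183]  P^+=[0.0116]

x_post = [0.5183]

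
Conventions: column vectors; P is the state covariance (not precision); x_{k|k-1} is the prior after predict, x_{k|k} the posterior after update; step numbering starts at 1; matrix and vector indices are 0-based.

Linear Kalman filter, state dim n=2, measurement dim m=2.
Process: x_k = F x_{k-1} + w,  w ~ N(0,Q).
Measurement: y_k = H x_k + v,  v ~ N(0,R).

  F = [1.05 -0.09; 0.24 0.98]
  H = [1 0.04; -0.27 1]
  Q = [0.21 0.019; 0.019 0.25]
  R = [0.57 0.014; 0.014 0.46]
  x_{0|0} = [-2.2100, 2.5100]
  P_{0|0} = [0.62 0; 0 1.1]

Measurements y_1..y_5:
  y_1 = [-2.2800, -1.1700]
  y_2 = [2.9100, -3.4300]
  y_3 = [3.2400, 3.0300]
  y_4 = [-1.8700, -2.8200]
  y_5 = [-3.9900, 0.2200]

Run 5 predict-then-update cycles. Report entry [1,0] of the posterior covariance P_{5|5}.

step 1: x^-=[-2.5464, 1.9294]  P^-=[0.9025 0.0782; 0.0782 1.3422]  S=[1.4809 -0.0986; -0.0986 1.8257]  K=[0.6077 -0.0578; 0.1377 0.7310]  nu=[0.1892, -3.7869]  x^+=[-2.2125, -0.8128]  P^+=[0.3426 0.0744; 0.0744 0.3583]
step 2: x^-=[-2.2500, -1.3276]  P^-=[0.5765 0.1487; 0.1487 0.6488]  S=[1.1595 0.0314; 0.0314 1.0706]  K=[0.5029 -0.0212; 0.1354 0.5646]  nu=[5.2131, -2.7099]  x^+=[0.4295, -2.1520]  P^+=[0.2834 0.0738; 0.0738 0.2815]
step 3: x^-=[0.6447, -2.0059]  P^-=[0.5108 0.1399; 0.1399 0.5714]  S=[1.0929 0.0374; 0.0374 0.9931]  K=[0.4730 -0.0158; 0.1307 0.5324]  nu=[2.6756, 5.2099]  x^+=[1.8282, 1.1179]  P^+=[0.2666 0.0713; 0.0713 0.2660]
step 4: x^-=[1.8190, 1.5343]  P^-=[0.4926 0.1346; 0.1346 0.5544]  S=[1.0742 0.0363; 0.0363 0.9776]  K=[0.4641 -0.0156; 0.1282 0.5251]  nu=[-3.7503, -3.8632]  x^+=[0.1389, -0.9751]  P^+=[0.2615 0.0699; 0.0699 0.2622]
step 5: x^-=[0.2336, -0.9223]  P^-=[0.4872 0.1322; 0.1322 0.5498]  S=[1.0687 0.0352; 0.0352 0.9739]  K=[0.4614 -0.0160; 0.1270 0.5233]  nu=[-4.1867, 1.2054]  x^+=[-1.7174, -0.8235]  P^+=[0.2600 0.0693; 0.0693 0.2612]

P_post[1,0] = 0.0693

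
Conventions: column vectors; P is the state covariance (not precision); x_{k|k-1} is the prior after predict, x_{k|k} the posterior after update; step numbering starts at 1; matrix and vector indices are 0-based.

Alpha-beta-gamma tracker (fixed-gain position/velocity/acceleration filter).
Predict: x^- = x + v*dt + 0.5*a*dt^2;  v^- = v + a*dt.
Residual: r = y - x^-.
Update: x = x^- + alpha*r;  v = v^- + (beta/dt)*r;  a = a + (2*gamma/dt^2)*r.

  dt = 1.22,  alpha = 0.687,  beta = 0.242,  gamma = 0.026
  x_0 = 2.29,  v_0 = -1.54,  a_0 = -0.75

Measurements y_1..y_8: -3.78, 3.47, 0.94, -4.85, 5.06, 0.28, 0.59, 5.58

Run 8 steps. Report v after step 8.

v_post = 0.8196

step 1: x_pred=-0.1470  r=-3.6330  x^+=-2.6429  v^+=-3.1757  a^+=-0.8769
step 2: x_pred=-7.1698  r=10.6398  x^+=0.1398  v^+=-2.1350  a^+=-0.5052
step 3: x_pred=-2.8409  r=3.7809  x^+=-0.2434  v^+=-2.0014  a^+=-0.3731
step 4: x_pred=-2.9628  r=-1.8872  x^+=-4.2593  v^+=-2.8309  a^+=-0.4390
step 5: x_pred=-8.0398  r=13.0998  x^+=0.9598  v^+=-0.7681  a^+=0.0186
step 6: x_pred=0.0366  r=0.2434  x^+=0.2038  v^+=-0.6971  a^+=0.0271
step 7: x_pred=-0.6265  r=1.2165  x^+=0.2093  v^+=-0.4227  a^+=0.0696
step 8: x_pred=-0.2546  r=5.8346  x^+=3.7538  v^+=0.8196  a^+=0.2735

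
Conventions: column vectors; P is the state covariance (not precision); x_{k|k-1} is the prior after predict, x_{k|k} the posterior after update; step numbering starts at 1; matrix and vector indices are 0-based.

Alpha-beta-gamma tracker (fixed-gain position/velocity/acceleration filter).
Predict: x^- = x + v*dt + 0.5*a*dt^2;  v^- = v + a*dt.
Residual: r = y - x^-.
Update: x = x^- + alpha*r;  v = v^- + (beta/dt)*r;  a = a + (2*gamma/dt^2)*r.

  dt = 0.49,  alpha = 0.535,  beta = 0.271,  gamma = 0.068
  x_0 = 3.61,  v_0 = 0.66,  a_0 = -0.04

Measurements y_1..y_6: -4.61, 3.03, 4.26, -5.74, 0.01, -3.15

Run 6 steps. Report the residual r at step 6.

resid = -0.0671

step 1: x_pred=3.9286  r=-8.5386  x^+=-0.6396  v^+=-4.0820  a^+=-4.8765
step 2: x_pred=-3.2251  r=6.2551  x^+=0.1214  v^+=-3.0120  a^+=-1.3334
step 3: x_pred=-1.5146  r=5.7746  x^+=1.5748  v^+=-0.4717  a^+=1.9375
step 4: x_pred=1.5763  r=-7.3163  x^+=-2.3379  v^+=-3.5687  a^+=-2.2067
step 5: x_pred=-4.3515  r=4.3615  x^+=-2.0181  v^+=-2.2378  a^+=0.2638
step 6: x_pred=-3.0829  r=-0.0671  x^+=-3.1188  v^+=-2.1456  a^+=0.2258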